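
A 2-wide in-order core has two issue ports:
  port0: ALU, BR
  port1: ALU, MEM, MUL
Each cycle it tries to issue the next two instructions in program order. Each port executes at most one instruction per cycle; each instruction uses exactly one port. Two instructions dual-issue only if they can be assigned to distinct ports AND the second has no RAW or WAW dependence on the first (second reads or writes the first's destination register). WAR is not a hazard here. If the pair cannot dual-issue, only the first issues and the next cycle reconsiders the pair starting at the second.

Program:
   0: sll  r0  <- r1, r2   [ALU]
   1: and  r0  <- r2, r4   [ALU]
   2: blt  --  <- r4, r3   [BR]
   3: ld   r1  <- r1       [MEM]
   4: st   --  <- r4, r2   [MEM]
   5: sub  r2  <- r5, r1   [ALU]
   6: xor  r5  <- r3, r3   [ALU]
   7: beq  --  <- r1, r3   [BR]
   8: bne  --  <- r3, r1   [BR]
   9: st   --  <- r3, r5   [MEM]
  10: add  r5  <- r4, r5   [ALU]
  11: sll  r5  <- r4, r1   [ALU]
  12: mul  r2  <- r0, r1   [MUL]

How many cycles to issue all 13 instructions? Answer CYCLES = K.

CYCLES = 8

  cy0 -> i0 (sll.ALU) WAW r0
  cy1 -> i1&i2 (and.ALU+blt.BR) dual
  cy2 -> i3 (ld.MEM) no-port MEM/MEM
  cy3 -> i4&i5 (st.MEM+sub.ALU) dual
  cy4 -> i6&i7 (xor.ALU+beq.BR) dual
  cy5 -> i8&i9 (bne.BR+st.MEM) dual
  cy6 -> i10 (add.ALU) WAW r5
  cy7 -> i11&i12 (sll.ALU+mul.MUL) dual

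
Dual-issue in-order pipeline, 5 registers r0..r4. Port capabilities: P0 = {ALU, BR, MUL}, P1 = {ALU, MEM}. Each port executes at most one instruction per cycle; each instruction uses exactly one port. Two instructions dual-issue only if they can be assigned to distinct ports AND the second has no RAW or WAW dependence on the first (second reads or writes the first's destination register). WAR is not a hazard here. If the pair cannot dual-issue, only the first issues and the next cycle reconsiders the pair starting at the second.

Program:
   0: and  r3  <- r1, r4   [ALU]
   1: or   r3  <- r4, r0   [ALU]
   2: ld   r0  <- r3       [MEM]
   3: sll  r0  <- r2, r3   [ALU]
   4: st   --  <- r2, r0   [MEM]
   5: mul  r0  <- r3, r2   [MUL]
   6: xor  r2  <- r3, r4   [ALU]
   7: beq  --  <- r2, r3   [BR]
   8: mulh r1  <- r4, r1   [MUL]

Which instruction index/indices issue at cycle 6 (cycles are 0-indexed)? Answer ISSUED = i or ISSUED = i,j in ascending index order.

ISSUED = 7

[0] i0  and  -- WAW r3
[1] i1  or  -- RAW r3
[2] i2  ld  -- WAW r0
[3] i3  sll  -- RAW r0
[4] i4,i5  st mul  -- pair
[5] i6  xor  -- RAW r2
[6] i7  beq  -- no-port BR/MUL
[7] i8  mulh  -- tail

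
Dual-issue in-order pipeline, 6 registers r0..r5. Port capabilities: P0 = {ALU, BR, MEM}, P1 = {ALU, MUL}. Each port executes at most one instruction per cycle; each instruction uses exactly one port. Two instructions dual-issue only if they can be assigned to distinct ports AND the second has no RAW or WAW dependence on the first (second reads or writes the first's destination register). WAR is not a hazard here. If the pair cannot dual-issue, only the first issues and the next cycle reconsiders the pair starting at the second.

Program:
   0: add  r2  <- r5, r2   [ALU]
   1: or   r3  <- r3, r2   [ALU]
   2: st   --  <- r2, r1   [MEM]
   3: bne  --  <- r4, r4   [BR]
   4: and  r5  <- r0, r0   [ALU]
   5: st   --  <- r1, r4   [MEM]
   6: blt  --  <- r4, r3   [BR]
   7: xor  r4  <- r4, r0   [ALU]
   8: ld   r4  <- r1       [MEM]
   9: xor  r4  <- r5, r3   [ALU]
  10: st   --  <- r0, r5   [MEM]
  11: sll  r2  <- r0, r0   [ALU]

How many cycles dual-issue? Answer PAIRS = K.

c0: i0 add  RAW r2
c1: i1,i2 or+st  2-wide
c2: i3,i4 bne+and  2-wide
c3: i5 st  no-port MEM/BR
c4: i6,i7 blt+xor  2-wide
c5: i8 ld  WAW r4
c6: i9,i10 xor+st  2-wide
c7: i11 sll  tail

PAIRS = 4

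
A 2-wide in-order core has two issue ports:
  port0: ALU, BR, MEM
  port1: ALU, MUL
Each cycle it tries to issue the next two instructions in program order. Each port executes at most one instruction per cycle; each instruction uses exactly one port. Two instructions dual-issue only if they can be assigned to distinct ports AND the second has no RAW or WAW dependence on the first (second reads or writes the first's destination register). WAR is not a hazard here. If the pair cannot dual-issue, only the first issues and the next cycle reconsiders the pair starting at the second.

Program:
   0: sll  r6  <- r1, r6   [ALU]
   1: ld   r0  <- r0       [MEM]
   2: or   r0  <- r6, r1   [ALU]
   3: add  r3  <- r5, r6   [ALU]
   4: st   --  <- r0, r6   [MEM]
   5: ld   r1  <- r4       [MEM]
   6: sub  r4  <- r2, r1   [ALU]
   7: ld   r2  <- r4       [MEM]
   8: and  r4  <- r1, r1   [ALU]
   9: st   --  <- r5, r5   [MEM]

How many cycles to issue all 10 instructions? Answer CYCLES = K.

CYCLES = 7

0. sll;ld @i0&i1  | 2-wide
1. or;add @i2&i3  | 2-wide
2. st @i4  | no-port MEM/MEM
3. ld @i5  | RAW r1
4. sub @i6  | RAW r4
5. ld;and @i7&i8  | 2-wide
6. st @i9  | tail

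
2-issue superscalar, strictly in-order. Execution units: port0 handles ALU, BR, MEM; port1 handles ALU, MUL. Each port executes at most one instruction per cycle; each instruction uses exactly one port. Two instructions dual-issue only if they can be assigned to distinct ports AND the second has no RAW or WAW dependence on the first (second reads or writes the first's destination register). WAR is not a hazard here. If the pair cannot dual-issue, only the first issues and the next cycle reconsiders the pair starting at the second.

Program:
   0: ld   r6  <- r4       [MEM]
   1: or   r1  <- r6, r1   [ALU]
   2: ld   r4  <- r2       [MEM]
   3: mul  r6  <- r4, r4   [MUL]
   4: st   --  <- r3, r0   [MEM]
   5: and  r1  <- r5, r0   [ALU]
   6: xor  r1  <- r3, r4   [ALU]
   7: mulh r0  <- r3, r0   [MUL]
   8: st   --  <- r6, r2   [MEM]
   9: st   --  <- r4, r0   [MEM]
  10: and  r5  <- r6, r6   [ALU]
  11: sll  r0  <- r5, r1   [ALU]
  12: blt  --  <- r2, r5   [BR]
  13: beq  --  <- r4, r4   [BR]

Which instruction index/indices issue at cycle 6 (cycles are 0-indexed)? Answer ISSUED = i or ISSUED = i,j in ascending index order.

ISSUED = 9,10

t=0 i0:ld.MEM ; RAW r6
t=1 i1+i2:or.ALU ld.MEM ; pair
t=2 i3+i4:mul.MUL st.MEM ; pair
t=3 i5:and.ALU ; WAW r1
t=4 i6+i7:xor.ALU mulh.MUL ; pair
t=5 i8:st.MEM ; no-port MEM/MEM
t=6 i9+i10:st.MEM and.ALU ; pair
t=7 i11+i12:sll.ALU blt.BR ; pair
t=8 i13:beq.BR ; tail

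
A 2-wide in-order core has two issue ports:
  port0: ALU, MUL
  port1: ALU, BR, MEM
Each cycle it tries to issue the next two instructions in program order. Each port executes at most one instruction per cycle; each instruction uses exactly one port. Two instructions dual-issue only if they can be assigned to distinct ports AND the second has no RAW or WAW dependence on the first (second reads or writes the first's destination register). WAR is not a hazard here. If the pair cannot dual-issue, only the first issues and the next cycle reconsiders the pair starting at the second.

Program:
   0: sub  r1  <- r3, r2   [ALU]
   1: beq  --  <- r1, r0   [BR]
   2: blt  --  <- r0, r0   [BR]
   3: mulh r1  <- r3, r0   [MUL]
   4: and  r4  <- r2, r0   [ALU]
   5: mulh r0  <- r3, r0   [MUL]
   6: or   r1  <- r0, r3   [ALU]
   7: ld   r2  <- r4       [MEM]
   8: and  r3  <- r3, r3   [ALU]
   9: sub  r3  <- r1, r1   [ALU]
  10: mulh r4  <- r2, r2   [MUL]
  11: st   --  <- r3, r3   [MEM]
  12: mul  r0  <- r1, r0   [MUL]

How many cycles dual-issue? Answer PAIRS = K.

PAIRS = 5

#0 head=0: sub.ALU i0 RAW r1
#1 head=1: beq.BR i1 no-port BR/BR
#2 head=2: blt.BR+mulh.MUL i2/i3 dual
#3 head=4: and.ALU+mulh.MUL i4/i5 dual
#4 head=6: or.ALU+ld.MEM i6/i7 dual
#5 head=8: and.ALU i8 WAW r3
#6 head=9: sub.ALU+mulh.MUL i9/i10 dual
#7 head=11: st.MEM+mul.MUL i11/i12 dual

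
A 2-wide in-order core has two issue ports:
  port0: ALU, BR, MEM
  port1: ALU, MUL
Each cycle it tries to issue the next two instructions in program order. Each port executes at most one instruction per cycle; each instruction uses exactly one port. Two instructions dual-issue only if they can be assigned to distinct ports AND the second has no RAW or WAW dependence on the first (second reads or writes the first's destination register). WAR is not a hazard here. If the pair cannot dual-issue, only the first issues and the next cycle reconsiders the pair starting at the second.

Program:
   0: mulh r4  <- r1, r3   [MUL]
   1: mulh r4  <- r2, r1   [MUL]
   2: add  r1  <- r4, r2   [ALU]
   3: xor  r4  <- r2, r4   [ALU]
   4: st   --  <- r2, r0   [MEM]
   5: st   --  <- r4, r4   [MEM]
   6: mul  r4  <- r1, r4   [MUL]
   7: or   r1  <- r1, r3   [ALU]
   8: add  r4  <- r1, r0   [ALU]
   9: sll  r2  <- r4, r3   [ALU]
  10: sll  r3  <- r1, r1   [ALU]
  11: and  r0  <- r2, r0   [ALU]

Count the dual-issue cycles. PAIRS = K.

PAIRS = 3

[0] i0  mulh.MUL  -- no-port MUL/MUL
[1] i1  mulh.MUL  -- RAW r4
[2] i2,i3  add.ALU;xor.ALU  -- dual
[3] i4  st.MEM  -- no-port MEM/MEM
[4] i5,i6  st.MEM;mul.MUL  -- dual
[5] i7  or.ALU  -- RAW r1
[6] i8  add.ALU  -- RAW r4
[7] i9,i10  sll.ALU;sll.ALU  -- dual
[8] i11  and.ALU  -- tail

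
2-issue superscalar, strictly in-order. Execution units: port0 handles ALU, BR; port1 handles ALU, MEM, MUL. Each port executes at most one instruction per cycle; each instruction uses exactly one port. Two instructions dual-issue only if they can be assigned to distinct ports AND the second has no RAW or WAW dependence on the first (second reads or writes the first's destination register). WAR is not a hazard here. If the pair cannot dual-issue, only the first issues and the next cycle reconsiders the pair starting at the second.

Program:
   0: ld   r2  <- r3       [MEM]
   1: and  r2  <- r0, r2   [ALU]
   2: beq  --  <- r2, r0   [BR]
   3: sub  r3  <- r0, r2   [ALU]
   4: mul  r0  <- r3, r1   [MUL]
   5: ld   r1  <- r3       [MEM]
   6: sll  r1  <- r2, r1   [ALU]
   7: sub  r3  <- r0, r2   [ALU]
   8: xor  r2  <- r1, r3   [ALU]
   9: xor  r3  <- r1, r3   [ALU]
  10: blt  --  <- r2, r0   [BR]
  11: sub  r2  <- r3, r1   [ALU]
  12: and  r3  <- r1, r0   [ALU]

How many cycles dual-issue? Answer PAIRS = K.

t=0 i0:ld.MEM ; RAW+WAW r2
t=1 i1:and.ALU ; RAW r2
t=2 i2+i3:beq.BR;sub.ALU ; dual
t=3 i4:mul.MUL ; no-port MUL/MEM
t=4 i5:ld.MEM ; RAW+WAW r1
t=5 i6+i7:sll.ALU;sub.ALU ; dual
t=6 i8+i9:xor.ALU;xor.ALU ; dual
t=7 i10+i11:blt.BR;sub.ALU ; dual
t=8 i12:and.ALU ; tail

PAIRS = 4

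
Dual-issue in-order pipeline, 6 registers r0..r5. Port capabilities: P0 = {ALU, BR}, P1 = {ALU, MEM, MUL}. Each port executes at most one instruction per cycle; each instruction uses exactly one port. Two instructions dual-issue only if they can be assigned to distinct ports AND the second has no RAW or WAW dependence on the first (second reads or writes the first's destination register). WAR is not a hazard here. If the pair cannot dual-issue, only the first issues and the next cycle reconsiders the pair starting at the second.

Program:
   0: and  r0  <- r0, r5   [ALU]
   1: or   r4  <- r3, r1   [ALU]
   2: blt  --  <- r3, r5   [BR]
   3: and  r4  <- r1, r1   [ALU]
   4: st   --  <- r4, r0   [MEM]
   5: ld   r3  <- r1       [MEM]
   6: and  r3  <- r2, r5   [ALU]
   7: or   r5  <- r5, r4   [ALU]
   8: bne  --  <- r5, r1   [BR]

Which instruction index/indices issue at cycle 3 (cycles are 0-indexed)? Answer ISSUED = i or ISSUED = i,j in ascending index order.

  cy0 -> i0/i1 (and.ALU/or.ALU) pair
  cy1 -> i2/i3 (blt.BR/and.ALU) pair
  cy2 -> i4 (st.MEM) no-port MEM/MEM
  cy3 -> i5 (ld.MEM) WAW r3
  cy4 -> i6/i7 (and.ALU/or.ALU) pair
  cy5 -> i8 (bne.BR) tail

ISSUED = 5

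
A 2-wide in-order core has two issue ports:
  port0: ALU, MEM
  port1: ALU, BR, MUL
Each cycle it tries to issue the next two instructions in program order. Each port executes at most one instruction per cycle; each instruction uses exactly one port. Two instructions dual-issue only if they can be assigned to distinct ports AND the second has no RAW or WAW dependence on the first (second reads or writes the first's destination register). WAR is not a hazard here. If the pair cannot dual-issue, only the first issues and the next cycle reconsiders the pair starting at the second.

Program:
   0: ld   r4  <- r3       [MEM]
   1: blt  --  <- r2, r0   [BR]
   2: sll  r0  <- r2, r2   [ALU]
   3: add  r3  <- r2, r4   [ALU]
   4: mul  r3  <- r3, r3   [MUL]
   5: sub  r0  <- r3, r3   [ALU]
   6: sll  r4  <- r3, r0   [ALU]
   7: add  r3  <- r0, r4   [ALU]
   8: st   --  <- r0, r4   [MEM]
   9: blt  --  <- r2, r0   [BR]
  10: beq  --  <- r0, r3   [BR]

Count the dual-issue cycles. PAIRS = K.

c0: i0,i1 ld.MEM/blt.BR  dual
c1: i2,i3 sll.ALU/add.ALU  dual
c2: i4 mul.MUL  RAW r3
c3: i5 sub.ALU  RAW r0
c4: i6 sll.ALU  RAW r4
c5: i7,i8 add.ALU/st.MEM  dual
c6: i9 blt.BR  no-port BR/BR
c7: i10 beq.BR  tail

PAIRS = 3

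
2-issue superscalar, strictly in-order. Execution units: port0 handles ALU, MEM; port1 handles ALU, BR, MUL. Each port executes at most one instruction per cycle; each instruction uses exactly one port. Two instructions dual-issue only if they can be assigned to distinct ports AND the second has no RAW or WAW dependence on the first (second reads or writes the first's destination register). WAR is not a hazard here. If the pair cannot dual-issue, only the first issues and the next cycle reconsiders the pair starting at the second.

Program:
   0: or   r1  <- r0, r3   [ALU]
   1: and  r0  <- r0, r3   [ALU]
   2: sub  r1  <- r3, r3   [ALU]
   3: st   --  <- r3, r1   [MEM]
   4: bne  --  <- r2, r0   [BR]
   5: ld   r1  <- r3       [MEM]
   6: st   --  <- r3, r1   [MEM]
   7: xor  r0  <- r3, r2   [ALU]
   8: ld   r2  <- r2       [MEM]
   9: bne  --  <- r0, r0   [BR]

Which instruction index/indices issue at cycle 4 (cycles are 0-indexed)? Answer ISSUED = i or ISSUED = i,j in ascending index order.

ISSUED = 6,7

0. or.ALU+and.ALU @i0/i1  | pair
1. sub.ALU @i2  | RAW r1
2. st.MEM+bne.BR @i3/i4  | pair
3. ld.MEM @i5  | no-port MEM/MEM
4. st.MEM+xor.ALU @i6/i7  | pair
5. ld.MEM+bne.BR @i8/i9  | pair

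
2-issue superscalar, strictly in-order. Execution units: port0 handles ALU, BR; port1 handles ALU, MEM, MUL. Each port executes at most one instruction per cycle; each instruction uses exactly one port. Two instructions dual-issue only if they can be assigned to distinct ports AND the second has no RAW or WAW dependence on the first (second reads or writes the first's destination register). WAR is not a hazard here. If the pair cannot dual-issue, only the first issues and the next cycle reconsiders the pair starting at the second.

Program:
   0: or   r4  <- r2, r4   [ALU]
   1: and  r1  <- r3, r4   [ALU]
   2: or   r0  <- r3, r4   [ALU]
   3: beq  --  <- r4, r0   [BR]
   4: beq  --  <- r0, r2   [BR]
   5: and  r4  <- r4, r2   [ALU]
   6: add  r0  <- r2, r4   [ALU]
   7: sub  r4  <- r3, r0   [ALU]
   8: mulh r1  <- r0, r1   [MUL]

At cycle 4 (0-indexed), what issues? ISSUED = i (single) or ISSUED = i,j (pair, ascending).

#0 head=0: or i0 RAW r4
#1 head=1: and or i1,i2 pair
#2 head=3: beq i3 no-port BR/BR
#3 head=4: beq and i4,i5 pair
#4 head=6: add i6 RAW r0
#5 head=7: sub mulh i7,i8 pair

ISSUED = 6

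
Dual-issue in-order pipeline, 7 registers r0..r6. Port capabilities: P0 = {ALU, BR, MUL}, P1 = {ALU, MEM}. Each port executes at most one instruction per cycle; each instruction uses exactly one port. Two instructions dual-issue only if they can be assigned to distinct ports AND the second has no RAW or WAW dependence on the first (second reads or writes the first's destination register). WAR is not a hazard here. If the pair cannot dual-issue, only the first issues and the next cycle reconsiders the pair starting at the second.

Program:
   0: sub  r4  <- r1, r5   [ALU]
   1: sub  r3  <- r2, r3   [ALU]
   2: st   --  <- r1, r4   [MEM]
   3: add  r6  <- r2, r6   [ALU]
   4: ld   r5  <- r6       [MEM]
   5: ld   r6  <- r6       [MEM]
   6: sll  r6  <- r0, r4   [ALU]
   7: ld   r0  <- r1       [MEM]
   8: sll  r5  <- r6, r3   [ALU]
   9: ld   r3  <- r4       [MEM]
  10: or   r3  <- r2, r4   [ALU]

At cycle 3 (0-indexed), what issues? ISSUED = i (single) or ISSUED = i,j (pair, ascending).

#0 head=0: sub;sub i0,i1 dual
#1 head=2: st;add i2,i3 dual
#2 head=4: ld i4 no-port MEM/MEM
#3 head=5: ld i5 WAW r6
#4 head=6: sll;ld i6,i7 dual
#5 head=8: sll;ld i8,i9 dual
#6 head=10: or i10 tail

ISSUED = 5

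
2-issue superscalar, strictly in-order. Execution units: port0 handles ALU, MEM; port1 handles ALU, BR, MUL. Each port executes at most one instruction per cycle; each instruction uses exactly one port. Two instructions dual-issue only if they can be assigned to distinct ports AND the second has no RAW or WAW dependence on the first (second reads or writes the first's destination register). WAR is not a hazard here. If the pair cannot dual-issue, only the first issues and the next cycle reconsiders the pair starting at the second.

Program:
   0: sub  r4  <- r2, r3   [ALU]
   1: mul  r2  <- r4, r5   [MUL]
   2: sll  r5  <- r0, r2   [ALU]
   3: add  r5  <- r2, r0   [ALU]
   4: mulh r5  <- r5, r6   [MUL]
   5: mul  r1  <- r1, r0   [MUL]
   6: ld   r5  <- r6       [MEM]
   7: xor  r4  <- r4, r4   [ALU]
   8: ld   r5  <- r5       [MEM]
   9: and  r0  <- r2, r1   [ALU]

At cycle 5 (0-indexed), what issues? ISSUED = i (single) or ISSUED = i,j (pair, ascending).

#0 head=0: sub.ALU i0 RAW r4
#1 head=1: mul.MUL i1 RAW r2
#2 head=2: sll.ALU i2 WAW r5
#3 head=3: add.ALU i3 RAW+WAW r5
#4 head=4: mulh.MUL i4 no-port MUL/MUL
#5 head=5: mul.MUL+ld.MEM i5/i6 2-wide
#6 head=7: xor.ALU+ld.MEM i7/i8 2-wide
#7 head=9: and.ALU i9 tail

ISSUED = 5,6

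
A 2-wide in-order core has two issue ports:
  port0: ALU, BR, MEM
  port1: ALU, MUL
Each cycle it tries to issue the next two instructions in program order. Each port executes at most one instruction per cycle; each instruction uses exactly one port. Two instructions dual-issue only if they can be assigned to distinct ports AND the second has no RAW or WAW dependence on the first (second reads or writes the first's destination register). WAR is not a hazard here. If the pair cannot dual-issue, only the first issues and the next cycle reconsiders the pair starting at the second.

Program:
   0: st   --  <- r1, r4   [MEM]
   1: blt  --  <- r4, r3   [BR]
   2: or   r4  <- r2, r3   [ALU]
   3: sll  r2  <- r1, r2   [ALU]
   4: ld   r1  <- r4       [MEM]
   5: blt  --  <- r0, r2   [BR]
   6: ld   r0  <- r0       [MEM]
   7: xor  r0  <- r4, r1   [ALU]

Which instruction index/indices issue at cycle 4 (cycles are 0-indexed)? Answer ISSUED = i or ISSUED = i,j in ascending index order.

t=0 i0:st.MEM ; no-port MEM/BR
t=1 i1+i2:blt.BR;or.ALU ; dual
t=2 i3+i4:sll.ALU;ld.MEM ; dual
t=3 i5:blt.BR ; no-port BR/MEM
t=4 i6:ld.MEM ; WAW r0
t=5 i7:xor.ALU ; tail

ISSUED = 6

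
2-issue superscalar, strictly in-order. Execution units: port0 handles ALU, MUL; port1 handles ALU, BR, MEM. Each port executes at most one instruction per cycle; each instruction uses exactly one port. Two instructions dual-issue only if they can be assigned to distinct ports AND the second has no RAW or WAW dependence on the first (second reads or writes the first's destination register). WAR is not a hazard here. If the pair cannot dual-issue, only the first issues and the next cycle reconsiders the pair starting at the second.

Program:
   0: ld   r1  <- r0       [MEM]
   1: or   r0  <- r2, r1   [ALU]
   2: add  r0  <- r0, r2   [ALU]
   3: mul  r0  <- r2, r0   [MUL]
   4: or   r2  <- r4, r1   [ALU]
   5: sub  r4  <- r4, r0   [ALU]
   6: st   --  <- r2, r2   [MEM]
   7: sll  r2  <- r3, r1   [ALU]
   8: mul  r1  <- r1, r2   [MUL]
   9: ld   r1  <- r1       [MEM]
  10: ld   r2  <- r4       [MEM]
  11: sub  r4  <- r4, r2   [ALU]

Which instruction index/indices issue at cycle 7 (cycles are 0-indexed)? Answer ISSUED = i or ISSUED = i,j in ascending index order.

ISSUED = 9

t=0 i0:ld.MEM ; RAW r1
t=1 i1:or.ALU ; RAW+WAW r0
t=2 i2:add.ALU ; RAW+WAW r0
t=3 i3&i4:mul.MUL/or.ALU ; pair
t=4 i5&i6:sub.ALU/st.MEM ; pair
t=5 i7:sll.ALU ; RAW r2
t=6 i8:mul.MUL ; RAW+WAW r1
t=7 i9:ld.MEM ; no-port MEM/MEM
t=8 i10:ld.MEM ; RAW r2
t=9 i11:sub.ALU ; tail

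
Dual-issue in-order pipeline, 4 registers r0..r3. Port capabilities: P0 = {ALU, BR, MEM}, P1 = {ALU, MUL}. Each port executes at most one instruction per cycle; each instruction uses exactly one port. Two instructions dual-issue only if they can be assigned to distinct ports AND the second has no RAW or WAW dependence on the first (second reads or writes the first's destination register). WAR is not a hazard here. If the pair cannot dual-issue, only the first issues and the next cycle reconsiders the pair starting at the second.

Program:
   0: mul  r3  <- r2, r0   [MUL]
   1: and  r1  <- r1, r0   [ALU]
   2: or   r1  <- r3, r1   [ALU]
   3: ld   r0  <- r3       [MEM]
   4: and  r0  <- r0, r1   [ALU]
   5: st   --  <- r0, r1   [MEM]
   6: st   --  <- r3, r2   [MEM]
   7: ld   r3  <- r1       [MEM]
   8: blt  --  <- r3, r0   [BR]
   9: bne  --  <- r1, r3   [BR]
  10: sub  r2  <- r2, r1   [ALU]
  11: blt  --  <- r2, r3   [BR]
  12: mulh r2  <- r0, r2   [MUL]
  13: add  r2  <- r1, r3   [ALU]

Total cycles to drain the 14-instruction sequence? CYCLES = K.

CYCLES = 10

  cy0 -> i0,i1 (mul+and) dual
  cy1 -> i2,i3 (or+ld) dual
  cy2 -> i4 (and) RAW r0
  cy3 -> i5 (st) no-port MEM/MEM
  cy4 -> i6 (st) no-port MEM/MEM
  cy5 -> i7 (ld) no-port MEM/BR
  cy6 -> i8 (blt) no-port BR/BR
  cy7 -> i9,i10 (bne+sub) dual
  cy8 -> i11,i12 (blt+mulh) dual
  cy9 -> i13 (add) tail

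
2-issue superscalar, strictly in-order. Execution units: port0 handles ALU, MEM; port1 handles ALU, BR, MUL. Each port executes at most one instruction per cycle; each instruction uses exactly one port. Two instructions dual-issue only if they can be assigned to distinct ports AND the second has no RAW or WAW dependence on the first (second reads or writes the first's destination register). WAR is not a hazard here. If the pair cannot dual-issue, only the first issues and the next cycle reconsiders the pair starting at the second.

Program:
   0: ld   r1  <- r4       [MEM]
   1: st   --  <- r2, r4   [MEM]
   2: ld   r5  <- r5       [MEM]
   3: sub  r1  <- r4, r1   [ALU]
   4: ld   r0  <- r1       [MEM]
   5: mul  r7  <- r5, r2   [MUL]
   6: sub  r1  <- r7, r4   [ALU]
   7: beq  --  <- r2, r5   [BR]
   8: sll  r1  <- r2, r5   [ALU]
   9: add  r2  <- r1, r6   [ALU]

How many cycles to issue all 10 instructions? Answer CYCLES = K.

  cy0 -> i0 (ld) no-port MEM/MEM
  cy1 -> i1 (st) no-port MEM/MEM
  cy2 -> i2&i3 (ld;sub) 2-wide
  cy3 -> i4&i5 (ld;mul) 2-wide
  cy4 -> i6&i7 (sub;beq) 2-wide
  cy5 -> i8 (sll) RAW r1
  cy6 -> i9 (add) tail

CYCLES = 7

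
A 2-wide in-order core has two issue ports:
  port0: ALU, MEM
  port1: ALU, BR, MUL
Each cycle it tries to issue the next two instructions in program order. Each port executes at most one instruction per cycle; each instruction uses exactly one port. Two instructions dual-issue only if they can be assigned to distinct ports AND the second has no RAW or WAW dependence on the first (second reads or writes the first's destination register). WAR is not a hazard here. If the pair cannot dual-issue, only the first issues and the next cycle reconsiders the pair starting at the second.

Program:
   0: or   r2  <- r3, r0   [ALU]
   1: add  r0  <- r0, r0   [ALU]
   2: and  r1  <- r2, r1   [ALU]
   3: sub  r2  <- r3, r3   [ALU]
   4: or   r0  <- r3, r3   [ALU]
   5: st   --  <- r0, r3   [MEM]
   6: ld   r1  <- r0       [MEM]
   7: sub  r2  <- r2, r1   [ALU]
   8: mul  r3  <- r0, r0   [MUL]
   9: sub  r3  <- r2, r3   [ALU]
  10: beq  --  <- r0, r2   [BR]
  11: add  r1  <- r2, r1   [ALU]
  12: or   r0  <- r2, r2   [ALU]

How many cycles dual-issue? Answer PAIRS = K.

PAIRS = 5

[0] i0+i1  or.ALU+add.ALU  -- dual
[1] i2+i3  and.ALU+sub.ALU  -- dual
[2] i4  or.ALU  -- RAW r0
[3] i5  st.MEM  -- no-port MEM/MEM
[4] i6  ld.MEM  -- RAW r1
[5] i7+i8  sub.ALU+mul.MUL  -- dual
[6] i9+i10  sub.ALU+beq.BR  -- dual
[7] i11+i12  add.ALU+or.ALU  -- dual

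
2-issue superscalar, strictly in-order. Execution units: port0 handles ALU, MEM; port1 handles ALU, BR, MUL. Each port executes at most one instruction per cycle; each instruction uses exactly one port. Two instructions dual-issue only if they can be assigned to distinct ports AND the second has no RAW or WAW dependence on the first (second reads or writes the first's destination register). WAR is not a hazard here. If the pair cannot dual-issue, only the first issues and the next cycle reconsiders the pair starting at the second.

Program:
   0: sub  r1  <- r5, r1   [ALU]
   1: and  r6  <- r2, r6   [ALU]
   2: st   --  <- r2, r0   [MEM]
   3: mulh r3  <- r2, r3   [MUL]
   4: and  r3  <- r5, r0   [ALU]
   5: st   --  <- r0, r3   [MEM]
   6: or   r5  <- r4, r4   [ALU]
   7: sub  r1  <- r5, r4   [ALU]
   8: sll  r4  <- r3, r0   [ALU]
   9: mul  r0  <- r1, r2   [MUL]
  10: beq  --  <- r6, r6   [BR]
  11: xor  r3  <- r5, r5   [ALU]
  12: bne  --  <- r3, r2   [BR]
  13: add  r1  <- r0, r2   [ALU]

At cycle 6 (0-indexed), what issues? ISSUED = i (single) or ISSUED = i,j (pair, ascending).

[0] i0&i1  sub+and  -- pair
[1] i2&i3  st+mulh  -- pair
[2] i4  and  -- RAW r3
[3] i5&i6  st+or  -- pair
[4] i7&i8  sub+sll  -- pair
[5] i9  mul  -- no-port MUL/BR
[6] i10&i11  beq+xor  -- pair
[7] i12&i13  bne+add  -- pair

ISSUED = 10,11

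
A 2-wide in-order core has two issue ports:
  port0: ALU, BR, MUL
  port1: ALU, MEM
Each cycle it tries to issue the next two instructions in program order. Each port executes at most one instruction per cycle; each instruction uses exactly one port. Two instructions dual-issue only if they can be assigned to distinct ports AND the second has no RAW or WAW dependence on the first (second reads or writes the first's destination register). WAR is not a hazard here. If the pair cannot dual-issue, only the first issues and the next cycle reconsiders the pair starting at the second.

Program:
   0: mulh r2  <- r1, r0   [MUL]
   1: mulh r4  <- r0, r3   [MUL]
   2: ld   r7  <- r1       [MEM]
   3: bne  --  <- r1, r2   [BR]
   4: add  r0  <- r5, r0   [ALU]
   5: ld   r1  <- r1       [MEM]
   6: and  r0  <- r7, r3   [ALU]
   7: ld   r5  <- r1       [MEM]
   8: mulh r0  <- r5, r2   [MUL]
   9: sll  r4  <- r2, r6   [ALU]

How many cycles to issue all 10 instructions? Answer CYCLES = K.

CYCLES = 6

c0: i0 mulh  no-port MUL/MUL
c1: i1,i2 mulh ld  dual
c2: i3,i4 bne add  dual
c3: i5,i6 ld and  dual
c4: i7 ld  RAW r5
c5: i8,i9 mulh sll  dual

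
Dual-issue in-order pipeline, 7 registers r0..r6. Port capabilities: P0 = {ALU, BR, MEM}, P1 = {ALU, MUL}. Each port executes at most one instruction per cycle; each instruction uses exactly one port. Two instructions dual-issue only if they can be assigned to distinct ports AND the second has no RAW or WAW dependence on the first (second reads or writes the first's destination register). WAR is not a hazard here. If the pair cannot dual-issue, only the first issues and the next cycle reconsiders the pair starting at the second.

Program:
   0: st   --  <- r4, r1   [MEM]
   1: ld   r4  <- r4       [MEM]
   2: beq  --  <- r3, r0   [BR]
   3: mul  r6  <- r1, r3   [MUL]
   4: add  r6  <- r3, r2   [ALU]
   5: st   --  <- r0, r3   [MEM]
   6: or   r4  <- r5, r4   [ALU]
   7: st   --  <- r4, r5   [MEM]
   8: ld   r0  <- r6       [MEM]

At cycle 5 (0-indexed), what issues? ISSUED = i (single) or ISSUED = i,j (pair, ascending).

ISSUED = 7

c0: i0 st  no-port MEM/MEM
c1: i1 ld  no-port MEM/BR
c2: i2,i3 beq mul  2-wide
c3: i4,i5 add st  2-wide
c4: i6 or  RAW r4
c5: i7 st  no-port MEM/MEM
c6: i8 ld  tail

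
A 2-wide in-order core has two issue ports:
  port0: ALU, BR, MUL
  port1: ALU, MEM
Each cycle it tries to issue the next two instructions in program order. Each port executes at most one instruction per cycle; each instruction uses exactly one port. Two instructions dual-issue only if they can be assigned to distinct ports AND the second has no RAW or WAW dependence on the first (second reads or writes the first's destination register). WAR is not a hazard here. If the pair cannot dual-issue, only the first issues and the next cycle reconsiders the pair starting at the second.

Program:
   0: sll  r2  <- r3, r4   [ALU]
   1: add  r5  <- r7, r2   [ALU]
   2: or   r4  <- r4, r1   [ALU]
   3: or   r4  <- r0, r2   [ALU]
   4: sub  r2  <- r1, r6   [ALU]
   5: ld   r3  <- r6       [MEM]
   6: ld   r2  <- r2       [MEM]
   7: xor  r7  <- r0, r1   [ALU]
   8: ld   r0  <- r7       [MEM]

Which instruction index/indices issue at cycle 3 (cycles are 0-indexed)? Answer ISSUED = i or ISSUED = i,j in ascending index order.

ISSUED = 5

0. sll.ALU @i0  | RAW r2
1. add.ALU or.ALU @i1,i2  | dual
2. or.ALU sub.ALU @i3,i4  | dual
3. ld.MEM @i5  | no-port MEM/MEM
4. ld.MEM xor.ALU @i6,i7  | dual
5. ld.MEM @i8  | tail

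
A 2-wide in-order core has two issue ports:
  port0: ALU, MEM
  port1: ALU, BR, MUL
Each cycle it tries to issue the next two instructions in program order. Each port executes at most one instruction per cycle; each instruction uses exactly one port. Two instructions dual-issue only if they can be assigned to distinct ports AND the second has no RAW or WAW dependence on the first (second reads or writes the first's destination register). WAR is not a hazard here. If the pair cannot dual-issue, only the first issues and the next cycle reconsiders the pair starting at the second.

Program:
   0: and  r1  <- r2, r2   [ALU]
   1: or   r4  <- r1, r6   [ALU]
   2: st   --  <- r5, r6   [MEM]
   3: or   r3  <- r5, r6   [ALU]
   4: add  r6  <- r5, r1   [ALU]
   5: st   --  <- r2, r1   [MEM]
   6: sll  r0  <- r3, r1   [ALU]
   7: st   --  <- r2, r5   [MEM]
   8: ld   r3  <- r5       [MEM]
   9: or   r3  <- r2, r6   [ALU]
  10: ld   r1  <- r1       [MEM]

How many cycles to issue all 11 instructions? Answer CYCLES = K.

#0 head=0: and i0 RAW r1
#1 head=1: or;st i1+i2 2-wide
#2 head=3: or;add i3+i4 2-wide
#3 head=5: st;sll i5+i6 2-wide
#4 head=7: st i7 no-port MEM/MEM
#5 head=8: ld i8 WAW r3
#6 head=9: or;ld i9+i10 2-wide

CYCLES = 7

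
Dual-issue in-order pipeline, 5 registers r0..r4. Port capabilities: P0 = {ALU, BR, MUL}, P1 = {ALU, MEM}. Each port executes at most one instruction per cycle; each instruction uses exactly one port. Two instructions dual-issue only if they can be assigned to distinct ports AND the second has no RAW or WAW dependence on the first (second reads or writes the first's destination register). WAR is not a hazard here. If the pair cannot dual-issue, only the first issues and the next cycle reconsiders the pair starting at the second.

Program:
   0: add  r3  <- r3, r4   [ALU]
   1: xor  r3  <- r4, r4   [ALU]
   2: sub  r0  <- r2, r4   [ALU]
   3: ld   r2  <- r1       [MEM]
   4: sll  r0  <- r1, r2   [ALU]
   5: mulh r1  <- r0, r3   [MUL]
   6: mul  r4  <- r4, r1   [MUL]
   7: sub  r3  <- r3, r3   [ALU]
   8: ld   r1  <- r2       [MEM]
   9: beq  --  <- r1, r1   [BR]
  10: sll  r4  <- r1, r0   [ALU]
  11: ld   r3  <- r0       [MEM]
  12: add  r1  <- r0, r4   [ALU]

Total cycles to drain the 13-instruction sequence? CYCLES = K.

#0 head=0: add i0 WAW r3
#1 head=1: xor sub i1/i2 pair
#2 head=3: ld i3 RAW r2
#3 head=4: sll i4 RAW r0
#4 head=5: mulh i5 no-port MUL/MUL
#5 head=6: mul sub i6/i7 pair
#6 head=8: ld i8 RAW r1
#7 head=9: beq sll i9/i10 pair
#8 head=11: ld add i11/i12 pair

CYCLES = 9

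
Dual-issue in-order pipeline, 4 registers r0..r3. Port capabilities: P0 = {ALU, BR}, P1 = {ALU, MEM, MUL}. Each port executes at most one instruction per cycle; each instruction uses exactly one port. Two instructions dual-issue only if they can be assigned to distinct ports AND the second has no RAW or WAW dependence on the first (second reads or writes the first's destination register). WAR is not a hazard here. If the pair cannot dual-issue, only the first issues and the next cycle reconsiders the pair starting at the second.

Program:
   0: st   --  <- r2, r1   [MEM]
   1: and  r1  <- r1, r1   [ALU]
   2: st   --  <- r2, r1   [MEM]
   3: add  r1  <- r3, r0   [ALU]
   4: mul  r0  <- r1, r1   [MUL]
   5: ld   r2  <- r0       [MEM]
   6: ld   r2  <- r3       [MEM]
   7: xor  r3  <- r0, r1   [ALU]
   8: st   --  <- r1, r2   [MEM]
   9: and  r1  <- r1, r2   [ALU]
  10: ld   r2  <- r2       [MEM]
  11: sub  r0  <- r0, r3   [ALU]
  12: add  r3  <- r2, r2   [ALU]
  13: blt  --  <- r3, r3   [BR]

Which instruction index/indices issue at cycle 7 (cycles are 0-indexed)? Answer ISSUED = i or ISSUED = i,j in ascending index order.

ISSUED = 12

  cy0 -> i0/i1 (st.MEM;and.ALU) 2-wide
  cy1 -> i2/i3 (st.MEM;add.ALU) 2-wide
  cy2 -> i4 (mul.MUL) no-port MUL/MEM
  cy3 -> i5 (ld.MEM) no-port MEM/MEM
  cy4 -> i6/i7 (ld.MEM;xor.ALU) 2-wide
  cy5 -> i8/i9 (st.MEM;and.ALU) 2-wide
  cy6 -> i10/i11 (ld.MEM;sub.ALU) 2-wide
  cy7 -> i12 (add.ALU) RAW r3
  cy8 -> i13 (blt.BR) tail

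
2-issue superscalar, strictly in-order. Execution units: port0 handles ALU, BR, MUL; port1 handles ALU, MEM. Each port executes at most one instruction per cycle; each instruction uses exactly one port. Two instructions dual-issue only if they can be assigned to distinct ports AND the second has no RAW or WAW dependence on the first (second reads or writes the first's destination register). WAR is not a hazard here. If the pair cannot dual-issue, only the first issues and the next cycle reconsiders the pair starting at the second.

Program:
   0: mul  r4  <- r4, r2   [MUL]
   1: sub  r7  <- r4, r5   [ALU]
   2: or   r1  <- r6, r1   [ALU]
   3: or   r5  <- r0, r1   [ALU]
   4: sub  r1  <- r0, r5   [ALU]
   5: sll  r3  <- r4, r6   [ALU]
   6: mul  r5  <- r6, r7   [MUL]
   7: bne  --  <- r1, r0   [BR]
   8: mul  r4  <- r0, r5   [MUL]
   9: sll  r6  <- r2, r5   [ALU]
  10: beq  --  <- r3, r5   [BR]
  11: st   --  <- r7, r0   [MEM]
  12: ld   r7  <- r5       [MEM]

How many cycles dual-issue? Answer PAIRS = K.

PAIRS = 4

[0] i0  mul.MUL  -- RAW r4
[1] i1+i2  sub.ALU+or.ALU  -- dual
[2] i3  or.ALU  -- RAW r5
[3] i4+i5  sub.ALU+sll.ALU  -- dual
[4] i6  mul.MUL  -- no-port MUL/BR
[5] i7  bne.BR  -- no-port BR/MUL
[6] i8+i9  mul.MUL+sll.ALU  -- dual
[7] i10+i11  beq.BR+st.MEM  -- dual
[8] i12  ld.MEM  -- tail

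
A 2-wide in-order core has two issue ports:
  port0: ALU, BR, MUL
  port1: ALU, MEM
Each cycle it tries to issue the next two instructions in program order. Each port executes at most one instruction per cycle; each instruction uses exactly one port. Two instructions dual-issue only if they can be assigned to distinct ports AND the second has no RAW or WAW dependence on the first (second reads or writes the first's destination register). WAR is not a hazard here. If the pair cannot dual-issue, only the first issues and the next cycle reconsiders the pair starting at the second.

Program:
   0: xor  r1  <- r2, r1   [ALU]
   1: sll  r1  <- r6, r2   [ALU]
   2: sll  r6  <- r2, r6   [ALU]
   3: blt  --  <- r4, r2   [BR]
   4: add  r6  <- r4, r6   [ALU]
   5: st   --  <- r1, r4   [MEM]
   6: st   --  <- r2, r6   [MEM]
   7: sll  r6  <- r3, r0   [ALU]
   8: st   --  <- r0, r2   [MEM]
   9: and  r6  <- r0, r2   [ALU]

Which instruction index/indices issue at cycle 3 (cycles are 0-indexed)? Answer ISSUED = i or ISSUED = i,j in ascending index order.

0. xor.ALU @i0  | WAW r1
1. sll.ALU;sll.ALU @i1,i2  | pair
2. blt.BR;add.ALU @i3,i4  | pair
3. st.MEM @i5  | no-port MEM/MEM
4. st.MEM;sll.ALU @i6,i7  | pair
5. st.MEM;and.ALU @i8,i9  | pair

ISSUED = 5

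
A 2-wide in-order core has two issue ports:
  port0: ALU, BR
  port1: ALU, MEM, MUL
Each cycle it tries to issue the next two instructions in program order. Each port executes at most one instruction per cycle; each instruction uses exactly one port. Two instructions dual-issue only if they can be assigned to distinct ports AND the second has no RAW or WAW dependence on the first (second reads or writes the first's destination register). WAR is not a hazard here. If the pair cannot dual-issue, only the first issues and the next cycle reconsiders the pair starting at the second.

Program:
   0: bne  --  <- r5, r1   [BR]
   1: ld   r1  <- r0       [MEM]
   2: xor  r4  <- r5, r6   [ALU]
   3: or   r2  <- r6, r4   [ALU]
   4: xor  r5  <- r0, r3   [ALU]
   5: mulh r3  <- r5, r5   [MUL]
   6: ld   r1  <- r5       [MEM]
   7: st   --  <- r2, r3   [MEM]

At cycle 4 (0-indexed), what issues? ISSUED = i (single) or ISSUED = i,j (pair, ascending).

ISSUED = 6

c0: i0,i1 bne.BR/ld.MEM  pair
c1: i2 xor.ALU  RAW r4
c2: i3,i4 or.ALU/xor.ALU  pair
c3: i5 mulh.MUL  no-port MUL/MEM
c4: i6 ld.MEM  no-port MEM/MEM
c5: i7 st.MEM  tail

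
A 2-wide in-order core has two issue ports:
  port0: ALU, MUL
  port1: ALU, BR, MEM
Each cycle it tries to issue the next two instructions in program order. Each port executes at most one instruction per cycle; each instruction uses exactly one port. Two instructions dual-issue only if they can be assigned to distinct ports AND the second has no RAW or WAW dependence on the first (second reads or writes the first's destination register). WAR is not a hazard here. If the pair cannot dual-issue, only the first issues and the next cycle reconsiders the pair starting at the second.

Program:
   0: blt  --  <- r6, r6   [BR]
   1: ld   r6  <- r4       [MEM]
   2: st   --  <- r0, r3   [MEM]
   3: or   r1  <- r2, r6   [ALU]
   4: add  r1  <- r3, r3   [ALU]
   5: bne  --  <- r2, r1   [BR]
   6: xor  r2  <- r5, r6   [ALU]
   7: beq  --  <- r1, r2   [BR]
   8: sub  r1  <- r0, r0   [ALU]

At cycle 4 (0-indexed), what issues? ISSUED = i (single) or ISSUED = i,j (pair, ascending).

ISSUED = 5,6

c0: i0 blt.BR  no-port BR/MEM
c1: i1 ld.MEM  no-port MEM/MEM
c2: i2+i3 st.MEM;or.ALU  dual
c3: i4 add.ALU  RAW r1
c4: i5+i6 bne.BR;xor.ALU  dual
c5: i7+i8 beq.BR;sub.ALU  dual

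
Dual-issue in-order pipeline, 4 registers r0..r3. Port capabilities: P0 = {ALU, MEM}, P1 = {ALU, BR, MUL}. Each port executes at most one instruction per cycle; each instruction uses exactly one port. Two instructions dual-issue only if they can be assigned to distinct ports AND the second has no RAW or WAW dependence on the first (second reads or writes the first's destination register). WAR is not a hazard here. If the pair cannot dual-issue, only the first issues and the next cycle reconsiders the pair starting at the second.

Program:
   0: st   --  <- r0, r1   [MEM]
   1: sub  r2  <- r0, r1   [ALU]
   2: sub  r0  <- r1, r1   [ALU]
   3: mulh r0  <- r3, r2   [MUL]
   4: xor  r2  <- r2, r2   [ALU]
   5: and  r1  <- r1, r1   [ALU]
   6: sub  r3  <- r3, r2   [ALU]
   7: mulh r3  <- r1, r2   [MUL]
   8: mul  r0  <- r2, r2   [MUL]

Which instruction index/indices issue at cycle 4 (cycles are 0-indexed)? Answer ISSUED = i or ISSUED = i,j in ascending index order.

ISSUED = 7

0. st.MEM/sub.ALU @i0/i1  | dual
1. sub.ALU @i2  | WAW r0
2. mulh.MUL/xor.ALU @i3/i4  | dual
3. and.ALU/sub.ALU @i5/i6  | dual
4. mulh.MUL @i7  | no-port MUL/MUL
5. mul.MUL @i8  | tail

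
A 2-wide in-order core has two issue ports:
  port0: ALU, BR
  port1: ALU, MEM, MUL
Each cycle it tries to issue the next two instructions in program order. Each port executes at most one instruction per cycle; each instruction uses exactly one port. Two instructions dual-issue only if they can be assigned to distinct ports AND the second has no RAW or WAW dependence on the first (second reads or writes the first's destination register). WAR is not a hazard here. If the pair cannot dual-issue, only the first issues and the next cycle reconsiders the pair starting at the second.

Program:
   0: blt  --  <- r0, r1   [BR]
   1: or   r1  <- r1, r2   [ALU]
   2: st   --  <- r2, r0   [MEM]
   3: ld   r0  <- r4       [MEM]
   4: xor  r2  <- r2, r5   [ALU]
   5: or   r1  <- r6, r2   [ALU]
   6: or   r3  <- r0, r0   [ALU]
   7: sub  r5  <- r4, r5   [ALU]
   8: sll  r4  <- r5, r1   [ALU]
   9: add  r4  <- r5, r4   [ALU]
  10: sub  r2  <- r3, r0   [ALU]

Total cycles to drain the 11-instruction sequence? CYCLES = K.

t=0 i0,i1:blt;or ; dual
t=1 i2:st ; no-port MEM/MEM
t=2 i3,i4:ld;xor ; dual
t=3 i5,i6:or;or ; dual
t=4 i7:sub ; RAW r5
t=5 i8:sll ; RAW+WAW r4
t=6 i9,i10:add;sub ; dual

CYCLES = 7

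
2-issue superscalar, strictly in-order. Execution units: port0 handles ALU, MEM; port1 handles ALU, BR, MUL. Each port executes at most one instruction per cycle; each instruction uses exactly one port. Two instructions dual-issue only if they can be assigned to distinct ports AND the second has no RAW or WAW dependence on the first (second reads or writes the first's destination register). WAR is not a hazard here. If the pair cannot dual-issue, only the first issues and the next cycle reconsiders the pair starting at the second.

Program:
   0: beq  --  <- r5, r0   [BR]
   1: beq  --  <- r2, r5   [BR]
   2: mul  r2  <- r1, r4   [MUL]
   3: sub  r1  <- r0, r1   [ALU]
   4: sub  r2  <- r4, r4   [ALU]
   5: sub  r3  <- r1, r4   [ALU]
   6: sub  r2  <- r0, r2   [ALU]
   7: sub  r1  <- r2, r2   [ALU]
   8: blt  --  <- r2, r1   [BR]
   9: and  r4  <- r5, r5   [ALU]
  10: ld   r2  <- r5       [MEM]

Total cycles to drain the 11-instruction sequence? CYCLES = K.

CYCLES = 8

c0: i0 beq  no-port BR/BR
c1: i1 beq  no-port BR/MUL
c2: i2/i3 mul+sub  pair
c3: i4/i5 sub+sub  pair
c4: i6 sub  RAW r2
c5: i7 sub  RAW r1
c6: i8/i9 blt+and  pair
c7: i10 ld  tail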